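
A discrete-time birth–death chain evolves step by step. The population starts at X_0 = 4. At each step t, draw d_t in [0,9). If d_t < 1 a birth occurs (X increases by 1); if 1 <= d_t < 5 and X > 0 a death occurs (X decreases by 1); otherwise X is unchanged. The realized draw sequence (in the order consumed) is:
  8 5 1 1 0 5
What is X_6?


3

t=0: X=4, d=8 → hold, X_1=4
t=1: X=4, d=5 → hold, X_2=4
t=2: X=4, d=1 → death, X_3=3
t=3: X=3, d=1 → death, X_4=2
t=4: X=2, d=0 → birth, X_5=3
t=5: X=3, d=5 → hold, X_6=3


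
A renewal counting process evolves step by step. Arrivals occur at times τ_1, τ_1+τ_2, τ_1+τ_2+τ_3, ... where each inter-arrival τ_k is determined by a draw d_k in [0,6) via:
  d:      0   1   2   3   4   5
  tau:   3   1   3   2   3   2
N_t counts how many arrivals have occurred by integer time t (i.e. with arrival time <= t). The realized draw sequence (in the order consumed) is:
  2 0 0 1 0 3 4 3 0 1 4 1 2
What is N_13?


5

draw d_1=2: τ_1=3, arrival time A_1=3
draw d_2=0: τ_2=3, arrival time A_2=6
draw d_3=0: τ_3=3, arrival time A_3=9
draw d_4=1: τ_4=1, arrival time A_4=10
draw d_5=0: τ_5=3, arrival time A_5=13
draw d_6=3: τ_6=2, arrival time A_6=15
draw d_7=4: τ_7=3, arrival time A_7=18
draw d_8=3: τ_8=2, arrival time A_8=20
draw d_9=0: τ_9=3, arrival time A_9=23
draw d_10=1: τ_10=1, arrival time A_10=24
draw d_11=4: τ_11=3, arrival time A_11=27
draw d_12=1: τ_12=1, arrival time A_12=28
draw d_13=2: τ_13=3, arrival time A_13=31
N_t over t=0..13: 0:0 1:0 2:0 3:1 4:1 5:1 6:2 7:2 8:2 9:3 10:4 11:4 12:4 13:5


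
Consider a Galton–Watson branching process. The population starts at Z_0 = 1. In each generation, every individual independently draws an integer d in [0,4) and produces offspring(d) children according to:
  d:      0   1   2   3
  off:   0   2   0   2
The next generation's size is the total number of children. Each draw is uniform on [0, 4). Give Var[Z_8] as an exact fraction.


Outcome values over d=0..3: [0, 2, 0, 2]
Σy = 4, Σy² = 8, M = 4
μ = 4/4 = 1,  σ² = 8/4 − (1)² = 1
V_0 = 0, E_0 = 1
V_1 = 1·E_0 + (1)²·V_0 = 1;  E_1 = 1
V_2 = 1·E_1 + (1)²·V_1 = 2;  E_2 = 1
V_3 = 1·E_2 + (1)²·V_2 = 3;  E_3 = 1
V_4 = 1·E_3 + (1)²·V_3 = 4;  E_4 = 1
V_5 = 1·E_4 + (1)²·V_4 = 5;  E_5 = 1
V_6 = 1·E_5 + (1)²·V_5 = 6;  E_6 = 1
V_7 = 1·E_6 + (1)²·V_6 = 7;  E_7 = 1
V_8 = 1·E_7 + (1)²·V_7 = 8;  E_8 = 1

8


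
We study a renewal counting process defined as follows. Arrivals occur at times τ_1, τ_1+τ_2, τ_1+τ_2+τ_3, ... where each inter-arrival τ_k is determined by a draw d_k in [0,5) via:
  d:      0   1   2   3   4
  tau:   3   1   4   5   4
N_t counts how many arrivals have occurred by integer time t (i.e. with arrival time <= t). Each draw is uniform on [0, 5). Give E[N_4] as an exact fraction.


Inter-arrival values over d=0..4: [3, 1, 4, 5, 4]
Each d has probability 1/5, so the pmf of τ is: f(1) = 1/5, f(3) = 1/5, f(4) = 2/5, f(5) = 1/5
Renewal equation for m(n) = E[N_n]: condition on τ_1 = k (if k <= n, one arrival plus a fresh copy on the remaining n−k steps): m(n) = F(n) + Σ_{k<=n} f(k)·m(n−k), where F(n) = P(τ <= n) and m(0) = 0
m(1) = F(1) = 1/5
m(2) = F(2) + f(1)·m(1) = 1/5 + 1/5·1/5 = 6/25
m(3) = F(3) + f(1)·m(2) = 2/5 + 1/5·6/25 = 56/125
m(4) = F(4) + f(1)·m(3) + f(3)·m(1) = 4/5 + 1/5·56/125 + 1/5·1/5 = 581/625
E[N_4] = m(4) = 581/625

581/625


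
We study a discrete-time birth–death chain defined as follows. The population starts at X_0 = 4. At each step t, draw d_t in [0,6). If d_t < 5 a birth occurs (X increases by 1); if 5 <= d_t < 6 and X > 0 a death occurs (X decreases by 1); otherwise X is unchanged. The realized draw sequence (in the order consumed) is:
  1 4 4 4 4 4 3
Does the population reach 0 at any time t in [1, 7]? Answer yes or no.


no

t=0: X=4, d=1 → birth, X_1=5
t=1: X=5, d=4 → birth, X_2=6
t=2: X=6, d=4 → birth, X_3=7
t=3: X=7, d=4 → birth, X_4=8
t=4: X=8, d=4 → birth, X_5=9
t=5: X=9, d=4 → birth, X_6=10
t=6: X=10, d=3 → birth, X_7=11


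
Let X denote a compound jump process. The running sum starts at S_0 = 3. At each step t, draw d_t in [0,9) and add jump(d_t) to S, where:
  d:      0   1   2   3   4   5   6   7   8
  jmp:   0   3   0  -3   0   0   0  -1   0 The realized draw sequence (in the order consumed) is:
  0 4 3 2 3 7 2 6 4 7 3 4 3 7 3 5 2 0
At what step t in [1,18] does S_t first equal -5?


10

t=0: S=3, d=0, jump=0, S_1=3
t=1: S=3, d=4, jump=0, S_2=3
t=2: S=3, d=3, jump=-3, S_3=0
t=3: S=0, d=2, jump=0, S_4=0
t=4: S=0, d=3, jump=-3, S_5=-3
t=5: S=-3, d=7, jump=-1, S_6=-4
t=6: S=-4, d=2, jump=0, S_7=-4
t=7: S=-4, d=6, jump=0, S_8=-4
t=8: S=-4, d=4, jump=0, S_9=-4
t=9: S=-4, d=7, jump=-1, S_10=-5
t=10: S=-5, d=3, jump=-3, S_11=-8
t=11: S=-8, d=4, jump=0, S_12=-8
t=12: S=-8, d=3, jump=-3, S_13=-11
t=13: S=-11, d=7, jump=-1, S_14=-12
t=14: S=-12, d=3, jump=-3, S_15=-15
t=15: S=-15, d=5, jump=0, S_16=-15
t=16: S=-15, d=2, jump=0, S_17=-15
t=17: S=-15, d=0, jump=0, S_18=-15


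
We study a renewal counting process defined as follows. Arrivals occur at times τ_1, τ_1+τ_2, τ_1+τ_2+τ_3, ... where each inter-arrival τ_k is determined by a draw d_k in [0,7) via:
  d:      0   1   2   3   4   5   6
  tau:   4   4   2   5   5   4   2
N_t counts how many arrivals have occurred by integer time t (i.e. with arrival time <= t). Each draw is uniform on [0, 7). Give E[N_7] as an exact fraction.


Inter-arrival values over d=0..6: [4, 4, 2, 5, 5, 4, 2]
Each d has probability 1/7, so the pmf of τ is: f(2) = 2/7, f(4) = 3/7, f(5) = 2/7
Renewal equation for m(n) = E[N_n]: condition on τ_1 = k (if k <= n, one arrival plus a fresh copy on the remaining n−k steps): m(n) = F(n) + Σ_{k<=n} f(k)·m(n−k), where F(n) = P(τ <= n) and m(0) = 0
m(1) = F(1) = 0
m(2) = F(2) = 2/7
m(3) = F(3) = 2/7
m(4) = F(4) + f(2)·m(2) = 5/7 + 2/7·2/7 = 39/49
m(5) = F(5) + f(2)·m(3) = 1 + 2/7·2/7 = 53/49
m(6) = F(6) + f(2)·m(4) + f(4)·m(2) = 1 + 2/7·39/49 + 3/7·2/7 = 463/343
m(7) = F(7) + f(2)·m(5) + f(4)·m(3) + f(5)·m(2) = 1 + 2/7·53/49 + 3/7·2/7 + 2/7·2/7 = 519/343
E[N_7] = m(7) = 519/343

519/343


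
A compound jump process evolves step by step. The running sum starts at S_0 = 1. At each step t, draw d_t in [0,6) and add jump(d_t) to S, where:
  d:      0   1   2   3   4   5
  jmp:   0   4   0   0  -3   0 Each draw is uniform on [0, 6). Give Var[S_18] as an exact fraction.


149/2

Outcome values over d=0..5: [0, 4, 0, 0, -3, 0]
Σy = 1, Σy² = 25, M = 6
μ = 1/6 = 1/6,  σ² = 25/6 − (1/6)² = 149/36
Independent increments: Var[S_18] = 18·σ² = 18·(149/36) = 149/2


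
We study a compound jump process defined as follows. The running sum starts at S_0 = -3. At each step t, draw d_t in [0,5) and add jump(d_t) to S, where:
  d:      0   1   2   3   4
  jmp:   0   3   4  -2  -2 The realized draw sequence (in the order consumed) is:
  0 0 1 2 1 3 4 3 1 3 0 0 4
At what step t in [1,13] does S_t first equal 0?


3

t=0: S=-3, d=0, jump=0, S_1=-3
t=1: S=-3, d=0, jump=0, S_2=-3
t=2: S=-3, d=1, jump=3, S_3=0
t=3: S=0, d=2, jump=4, S_4=4
t=4: S=4, d=1, jump=3, S_5=7
t=5: S=7, d=3, jump=-2, S_6=5
t=6: S=5, d=4, jump=-2, S_7=3
t=7: S=3, d=3, jump=-2, S_8=1
t=8: S=1, d=1, jump=3, S_9=4
t=9: S=4, d=3, jump=-2, S_10=2
t=10: S=2, d=0, jump=0, S_11=2
t=11: S=2, d=0, jump=0, S_12=2
t=12: S=2, d=4, jump=-2, S_13=0


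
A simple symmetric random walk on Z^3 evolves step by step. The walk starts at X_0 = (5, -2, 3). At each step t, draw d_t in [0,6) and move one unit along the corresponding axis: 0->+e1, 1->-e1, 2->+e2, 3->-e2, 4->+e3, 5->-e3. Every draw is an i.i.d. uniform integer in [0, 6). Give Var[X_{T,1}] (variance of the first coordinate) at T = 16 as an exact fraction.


Outcome values over d=0..5: [1, -1, 0, 0, 0, 0]
Σy = 0, Σy² = 2, M = 6
μ = 0/6 = 0,  σ² = 2/6 − (0)² = 1/3
Independent increments: Var[X_16] = 16·σ² = 16·(1/3) = 16/3

16/3


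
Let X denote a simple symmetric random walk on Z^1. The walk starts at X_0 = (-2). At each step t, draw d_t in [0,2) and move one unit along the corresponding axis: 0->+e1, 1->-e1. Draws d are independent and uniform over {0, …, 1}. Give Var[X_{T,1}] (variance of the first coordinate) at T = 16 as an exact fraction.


Outcome values over d=0..1: [1, -1]
Σy = 0, Σy² = 2, M = 2
μ = 0/2 = 0,  σ² = 2/2 − (0)² = 1
Independent increments: Var[X_16] = 16·σ² = 16·(1) = 16

16


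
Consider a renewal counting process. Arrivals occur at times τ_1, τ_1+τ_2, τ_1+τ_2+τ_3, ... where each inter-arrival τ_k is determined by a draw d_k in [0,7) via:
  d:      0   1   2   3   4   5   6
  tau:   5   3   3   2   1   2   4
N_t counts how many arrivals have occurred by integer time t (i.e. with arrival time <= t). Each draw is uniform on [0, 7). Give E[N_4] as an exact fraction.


2745/2401

Inter-arrival values over d=0..6: [5, 3, 3, 2, 1, 2, 4]
Each d has probability 1/7, so the pmf of τ is: f(1) = 1/7, f(2) = 2/7, f(3) = 2/7, f(4) = 1/7, f(5) = 1/7
Renewal equation for m(n) = E[N_n]: condition on τ_1 = k (if k <= n, one arrival plus a fresh copy on the remaining n−k steps): m(n) = F(n) + Σ_{k<=n} f(k)·m(n−k), where F(n) = P(τ <= n) and m(0) = 0
m(1) = F(1) = 1/7
m(2) = F(2) + f(1)·m(1) = 3/7 + 1/7·1/7 = 22/49
m(3) = F(3) + f(1)·m(2) + f(2)·m(1) = 5/7 + 1/7·22/49 + 2/7·1/7 = 281/343
m(4) = F(4) + f(1)·m(3) + f(2)·m(2) + f(3)·m(1) = 6/7 + 1/7·281/343 + 2/7·22/49 + 2/7·1/7 = 2745/2401
E[N_4] = m(4) = 2745/2401


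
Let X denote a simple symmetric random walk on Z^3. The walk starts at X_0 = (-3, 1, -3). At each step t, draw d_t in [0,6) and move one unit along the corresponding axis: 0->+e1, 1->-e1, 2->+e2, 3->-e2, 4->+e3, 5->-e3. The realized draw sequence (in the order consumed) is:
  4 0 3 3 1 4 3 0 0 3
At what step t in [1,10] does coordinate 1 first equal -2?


2

t=0: X=(-3, 1, -3), d=4 → +e3, X_1=(-3, 1, -2)
t=1: X=(-3, 1, -2), d=0 → +e1, X_2=(-2, 1, -2)
t=2: X=(-2, 1, -2), d=3 → -e2, X_3=(-2, 0, -2)
t=3: X=(-2, 0, -2), d=3 → -e2, X_4=(-2, -1, -2)
t=4: X=(-2, -1, -2), d=1 → -e1, X_5=(-3, -1, -2)
t=5: X=(-3, -1, -2), d=4 → +e3, X_6=(-3, -1, -1)
t=6: X=(-3, -1, -1), d=3 → -e2, X_7=(-3, -2, -1)
t=7: X=(-3, -2, -1), d=0 → +e1, X_8=(-2, -2, -1)
t=8: X=(-2, -2, -1), d=0 → +e1, X_9=(-1, -2, -1)
t=9: X=(-1, -2, -1), d=3 → -e2, X_10=(-1, -3, -1)


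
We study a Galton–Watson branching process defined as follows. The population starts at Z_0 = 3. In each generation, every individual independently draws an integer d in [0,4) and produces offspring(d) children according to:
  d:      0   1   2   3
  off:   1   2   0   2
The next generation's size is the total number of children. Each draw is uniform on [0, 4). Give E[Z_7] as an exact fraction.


234375/16384

Outcome values over d=0..3: [1, 2, 0, 2]
Σy = 5, Σy² = 9, M = 4
μ = 5/4 = 5/4,  σ² = 9/4 − (5/4)² = 11/16
E[Z_0] = 3
E[Z_1] = 5/4·E[Z_0] = 15/4
E[Z_2] = 5/4·E[Z_1] = 75/16
E[Z_3] = 5/4·E[Z_2] = 375/64
E[Z_4] = 5/4·E[Z_3] = 1875/256
E[Z_5] = 5/4·E[Z_4] = 9375/1024
E[Z_6] = 5/4·E[Z_5] = 46875/4096
E[Z_7] = 5/4·E[Z_6] = 234375/16384


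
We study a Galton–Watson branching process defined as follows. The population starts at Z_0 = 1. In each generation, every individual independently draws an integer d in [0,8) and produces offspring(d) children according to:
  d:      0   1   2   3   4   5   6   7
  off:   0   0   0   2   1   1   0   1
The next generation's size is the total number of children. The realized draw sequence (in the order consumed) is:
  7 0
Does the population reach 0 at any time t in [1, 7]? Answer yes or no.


yes

gen 0: Z_0=1, draws=[7], offspring=[1], Z_1=1
gen 1: Z_1=1, draws=[0], offspring=[0], Z_2=0
gen 2: Z_2=0, draws=[], offspring=[], Z_3=0
gen 3: Z_3=0, draws=[], offspring=[], Z_4=0
gen 4: Z_4=0, draws=[], offspring=[], Z_5=0
gen 5: Z_5=0, draws=[], offspring=[], Z_6=0
gen 6: Z_6=0, draws=[], offspring=[], Z_7=0


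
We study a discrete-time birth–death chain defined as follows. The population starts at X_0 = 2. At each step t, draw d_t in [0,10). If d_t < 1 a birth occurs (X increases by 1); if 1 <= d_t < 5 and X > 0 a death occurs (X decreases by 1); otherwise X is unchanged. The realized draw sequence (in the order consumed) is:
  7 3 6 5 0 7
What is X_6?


2

t=0: X=2, d=7 → hold, X_1=2
t=1: X=2, d=3 → death, X_2=1
t=2: X=1, d=6 → hold, X_3=1
t=3: X=1, d=5 → hold, X_4=1
t=4: X=1, d=0 → birth, X_5=2
t=5: X=2, d=7 → hold, X_6=2


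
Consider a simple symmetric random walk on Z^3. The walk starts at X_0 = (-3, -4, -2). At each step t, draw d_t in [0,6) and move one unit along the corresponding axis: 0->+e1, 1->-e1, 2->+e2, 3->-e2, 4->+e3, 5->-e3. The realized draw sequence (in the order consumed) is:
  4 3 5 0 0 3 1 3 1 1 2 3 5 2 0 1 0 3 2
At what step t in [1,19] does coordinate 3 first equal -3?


t=0: X=(-3, -4, -2), d=4 → +e3, X_1=(-3, -4, -1)
t=1: X=(-3, -4, -1), d=3 → -e2, X_2=(-3, -5, -1)
t=2: X=(-3, -5, -1), d=5 → -e3, X_3=(-3, -5, -2)
t=3: X=(-3, -5, -2), d=0 → +e1, X_4=(-2, -5, -2)
t=4: X=(-2, -5, -2), d=0 → +e1, X_5=(-1, -5, -2)
t=5: X=(-1, -5, -2), d=3 → -e2, X_6=(-1, -6, -2)
t=6: X=(-1, -6, -2), d=1 → -e1, X_7=(-2, -6, -2)
t=7: X=(-2, -6, -2), d=3 → -e2, X_8=(-2, -7, -2)
t=8: X=(-2, -7, -2), d=1 → -e1, X_9=(-3, -7, -2)
t=9: X=(-3, -7, -2), d=1 → -e1, X_10=(-4, -7, -2)
t=10: X=(-4, -7, -2), d=2 → +e2, X_11=(-4, -6, -2)
t=11: X=(-4, -6, -2), d=3 → -e2, X_12=(-4, -7, -2)
t=12: X=(-4, -7, -2), d=5 → -e3, X_13=(-4, -7, -3)
t=13: X=(-4, -7, -3), d=2 → +e2, X_14=(-4, -6, -3)
t=14: X=(-4, -6, -3), d=0 → +e1, X_15=(-3, -6, -3)
t=15: X=(-3, -6, -3), d=1 → -e1, X_16=(-4, -6, -3)
t=16: X=(-4, -6, -3), d=0 → +e1, X_17=(-3, -6, -3)
t=17: X=(-3, -6, -3), d=3 → -e2, X_18=(-3, -7, -3)
t=18: X=(-3, -7, -3), d=2 → +e2, X_19=(-3, -6, -3)

13


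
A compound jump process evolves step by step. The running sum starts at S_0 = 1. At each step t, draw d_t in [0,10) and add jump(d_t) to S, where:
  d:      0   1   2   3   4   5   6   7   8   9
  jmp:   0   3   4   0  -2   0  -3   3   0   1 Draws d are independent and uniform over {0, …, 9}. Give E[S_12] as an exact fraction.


41/5

Outcome values over d=0..9: [0, 3, 4, 0, -2, 0, -3, 3, 0, 1]
Σy = 6, Σy² = 48, M = 10
μ = 6/10 = 3/5,  σ² = 48/10 − (3/5)² = 111/25
E[S_12] = 1 + 12·(3/5) = 41/5


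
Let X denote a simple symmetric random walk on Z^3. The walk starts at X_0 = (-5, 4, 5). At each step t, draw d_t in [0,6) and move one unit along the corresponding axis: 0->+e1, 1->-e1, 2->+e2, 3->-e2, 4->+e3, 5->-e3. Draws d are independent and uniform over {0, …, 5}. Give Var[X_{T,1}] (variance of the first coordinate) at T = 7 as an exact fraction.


Outcome values over d=0..5: [1, -1, 0, 0, 0, 0]
Σy = 0, Σy² = 2, M = 6
μ = 0/6 = 0,  σ² = 2/6 − (0)² = 1/3
Independent increments: Var[X_7] = 7·σ² = 7·(1/3) = 7/3

7/3


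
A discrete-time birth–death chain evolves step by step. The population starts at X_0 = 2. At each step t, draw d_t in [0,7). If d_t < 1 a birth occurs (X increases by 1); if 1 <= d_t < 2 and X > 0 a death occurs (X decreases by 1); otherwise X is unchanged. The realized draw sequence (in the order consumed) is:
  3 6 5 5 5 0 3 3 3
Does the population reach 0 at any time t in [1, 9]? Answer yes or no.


no

t=0: X=2, d=3 → hold, X_1=2
t=1: X=2, d=6 → hold, X_2=2
t=2: X=2, d=5 → hold, X_3=2
t=3: X=2, d=5 → hold, X_4=2
t=4: X=2, d=5 → hold, X_5=2
t=5: X=2, d=0 → birth, X_6=3
t=6: X=3, d=3 → hold, X_7=3
t=7: X=3, d=3 → hold, X_8=3
t=8: X=3, d=3 → hold, X_9=3


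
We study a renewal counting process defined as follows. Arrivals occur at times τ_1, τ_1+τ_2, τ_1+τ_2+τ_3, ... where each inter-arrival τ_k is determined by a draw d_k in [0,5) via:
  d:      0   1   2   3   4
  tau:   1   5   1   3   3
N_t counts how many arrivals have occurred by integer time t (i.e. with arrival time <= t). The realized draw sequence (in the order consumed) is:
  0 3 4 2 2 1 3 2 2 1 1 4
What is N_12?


5

draw d_1=0: τ_1=1, arrival time A_1=1
draw d_2=3: τ_2=3, arrival time A_2=4
draw d_3=4: τ_3=3, arrival time A_3=7
draw d_4=2: τ_4=1, arrival time A_4=8
draw d_5=2: τ_5=1, arrival time A_5=9
draw d_6=1: τ_6=5, arrival time A_6=14
draw d_7=3: τ_7=3, arrival time A_7=17
draw d_8=2: τ_8=1, arrival time A_8=18
draw d_9=2: τ_9=1, arrival time A_9=19
draw d_10=1: τ_10=5, arrival time A_10=24
draw d_11=1: τ_11=5, arrival time A_11=29
draw d_12=4: τ_12=3, arrival time A_12=32
N_t over t=0..12: 0:0 1:1 2:1 3:1 4:2 5:2 6:2 7:3 8:4 9:5 10:5 11:5 12:5


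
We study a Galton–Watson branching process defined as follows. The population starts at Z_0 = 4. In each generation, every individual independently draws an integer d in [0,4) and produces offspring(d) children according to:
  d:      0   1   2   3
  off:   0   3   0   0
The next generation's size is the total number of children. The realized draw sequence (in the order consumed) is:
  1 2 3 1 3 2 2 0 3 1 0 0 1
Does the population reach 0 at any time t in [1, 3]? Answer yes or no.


no

gen 0: Z_0=4, draws=[1, 2, 3, 1], offspring=[3, 0, 0, 3], Z_1=6
gen 1: Z_1=6, draws=[3, 2, 2, 0, 3, 1], offspring=[0, 0, 0, 0, 0, 3], Z_2=3
gen 2: Z_2=3, draws=[0, 0, 1], offspring=[0, 0, 3], Z_3=3


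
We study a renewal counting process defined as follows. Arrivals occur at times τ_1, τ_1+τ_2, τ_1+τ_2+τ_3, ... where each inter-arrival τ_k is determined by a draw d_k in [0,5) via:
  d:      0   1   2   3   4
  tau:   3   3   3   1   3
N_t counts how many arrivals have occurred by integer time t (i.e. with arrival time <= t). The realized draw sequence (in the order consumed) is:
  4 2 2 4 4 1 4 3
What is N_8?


draw d_1=4: τ_1=3, arrival time A_1=3
draw d_2=2: τ_2=3, arrival time A_2=6
draw d_3=2: τ_3=3, arrival time A_3=9
draw d_4=4: τ_4=3, arrival time A_4=12
draw d_5=4: τ_5=3, arrival time A_5=15
draw d_6=1: τ_6=3, arrival time A_6=18
draw d_7=4: τ_7=3, arrival time A_7=21
draw d_8=3: τ_8=1, arrival time A_8=22
N_t over t=0..8: 0:0 1:0 2:0 3:1 4:1 5:1 6:2 7:2 8:2

2


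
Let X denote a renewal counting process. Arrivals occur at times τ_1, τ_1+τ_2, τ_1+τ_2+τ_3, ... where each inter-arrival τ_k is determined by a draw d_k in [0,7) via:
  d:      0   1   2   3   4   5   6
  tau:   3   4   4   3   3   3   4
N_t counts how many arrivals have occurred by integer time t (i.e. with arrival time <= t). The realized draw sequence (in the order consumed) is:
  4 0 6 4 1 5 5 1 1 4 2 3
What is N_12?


draw d_1=4: τ_1=3, arrival time A_1=3
draw d_2=0: τ_2=3, arrival time A_2=6
draw d_3=6: τ_3=4, arrival time A_3=10
draw d_4=4: τ_4=3, arrival time A_4=13
draw d_5=1: τ_5=4, arrival time A_5=17
draw d_6=5: τ_6=3, arrival time A_6=20
draw d_7=5: τ_7=3, arrival time A_7=23
draw d_8=1: τ_8=4, arrival time A_8=27
draw d_9=1: τ_9=4, arrival time A_9=31
draw d_10=4: τ_10=3, arrival time A_10=34
draw d_11=2: τ_11=4, arrival time A_11=38
draw d_12=3: τ_12=3, arrival time A_12=41
N_t over t=0..12: 0:0 1:0 2:0 3:1 4:1 5:1 6:2 7:2 8:2 9:2 10:3 11:3 12:3

3


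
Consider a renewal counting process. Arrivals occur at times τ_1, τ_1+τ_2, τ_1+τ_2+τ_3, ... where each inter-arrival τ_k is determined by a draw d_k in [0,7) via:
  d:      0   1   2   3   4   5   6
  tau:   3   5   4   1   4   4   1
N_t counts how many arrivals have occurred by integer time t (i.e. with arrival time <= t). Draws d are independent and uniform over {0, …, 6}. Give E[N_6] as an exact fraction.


Inter-arrival values over d=0..6: [3, 5, 4, 1, 4, 4, 1]
Each d has probability 1/7, so the pmf of τ is: f(1) = 2/7, f(3) = 1/7, f(4) = 3/7, f(5) = 1/7
Renewal equation for m(n) = E[N_n]: condition on τ_1 = k (if k <= n, one arrival plus a fresh copy on the remaining n−k steps): m(n) = F(n) + Σ_{k<=n} f(k)·m(n−k), where F(n) = P(τ <= n) and m(0) = 0
m(1) = F(1) = 2/7
m(2) = F(2) + f(1)·m(1) = 2/7 + 2/7·2/7 = 18/49
m(3) = F(3) + f(1)·m(2) = 3/7 + 2/7·18/49 = 183/343
m(4) = F(4) + f(1)·m(3) + f(3)·m(1) = 6/7 + 2/7·183/343 + 1/7·2/7 = 2522/2401
m(5) = F(5) + f(1)·m(4) + f(3)·m(2) + f(4)·m(1) = 1 + 2/7·2522/2401 + 1/7·18/49 + 3/7·2/7 = 24791/16807
m(6) = F(6) + f(1)·m(5) + f(3)·m(3) + f(4)·m(2) + f(5)·m(1) = 1 + 2/7·24791/16807 + 1/7·183/343 + 3/7·18/49 + 1/7·2/7 = 199522/117649
E[N_6] = m(6) = 199522/117649

199522/117649


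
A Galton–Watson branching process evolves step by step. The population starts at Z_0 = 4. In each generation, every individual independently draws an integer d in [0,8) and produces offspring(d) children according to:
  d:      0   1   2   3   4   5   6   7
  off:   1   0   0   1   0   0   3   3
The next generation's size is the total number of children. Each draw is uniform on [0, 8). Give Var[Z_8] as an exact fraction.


48

Outcome values over d=0..7: [1, 0, 0, 1, 0, 0, 3, 3]
Σy = 8, Σy² = 20, M = 8
μ = 8/8 = 1,  σ² = 20/8 − (1)² = 3/2
V_0 = 0, E_0 = 4
V_1 = 3/2·E_0 + (1)²·V_0 = 6;  E_1 = 4
V_2 = 3/2·E_1 + (1)²·V_1 = 12;  E_2 = 4
V_3 = 3/2·E_2 + (1)²·V_2 = 18;  E_3 = 4
V_4 = 3/2·E_3 + (1)²·V_3 = 24;  E_4 = 4
V_5 = 3/2·E_4 + (1)²·V_4 = 30;  E_5 = 4
V_6 = 3/2·E_5 + (1)²·V_5 = 36;  E_6 = 4
V_7 = 3/2·E_6 + (1)²·V_6 = 42;  E_7 = 4
V_8 = 3/2·E_7 + (1)²·V_7 = 48;  E_8 = 4


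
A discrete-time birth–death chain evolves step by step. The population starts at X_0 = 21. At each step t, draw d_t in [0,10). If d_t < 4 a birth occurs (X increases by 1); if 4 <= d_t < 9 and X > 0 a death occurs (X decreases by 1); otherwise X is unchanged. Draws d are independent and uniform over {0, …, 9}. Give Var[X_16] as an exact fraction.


356/25

X can drop by at most 1 per step and X_0 = 21 > T = 16, so X_t >= 21 − t >= 5 > 0 for every t <= 16: the floor at 0 (the 'and X > 0' condition) never binds. Hence X_16 = X_0 + Σ_{t<16} Y_t with i.i.d. increments Y_t = y(d_t) ∈ {+1, −1, 0}.
Outcome values over d=0..9: [1, 1, 1, 1, -1, -1, -1, -1, -1, 0]
Σy = -1, Σy² = 9, M = 10
μ = -1/10 = -1/10,  σ² = 9/10 − (-1/10)² = 89/100
Independent increments: Var[X_16] = 16·σ² = 16·(89/100) = 356/25


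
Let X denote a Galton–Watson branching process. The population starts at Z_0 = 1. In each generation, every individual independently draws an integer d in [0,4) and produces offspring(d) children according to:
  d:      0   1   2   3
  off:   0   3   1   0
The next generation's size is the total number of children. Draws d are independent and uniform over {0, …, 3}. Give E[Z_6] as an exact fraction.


1

Outcome values over d=0..3: [0, 3, 1, 0]
Σy = 4, Σy² = 10, M = 4
μ = 4/4 = 1,  σ² = 10/4 − (1)² = 3/2
E[Z_0] = 1
E[Z_1] = 1·E[Z_0] = 1
E[Z_2] = 1·E[Z_1] = 1
E[Z_3] = 1·E[Z_2] = 1
E[Z_4] = 1·E[Z_3] = 1
E[Z_5] = 1·E[Z_4] = 1
E[Z_6] = 1·E[Z_5] = 1


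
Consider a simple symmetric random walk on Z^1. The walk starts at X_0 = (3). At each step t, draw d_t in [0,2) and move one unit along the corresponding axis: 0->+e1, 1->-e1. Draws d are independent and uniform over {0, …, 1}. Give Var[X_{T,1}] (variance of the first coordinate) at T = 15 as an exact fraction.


Outcome values over d=0..1: [1, -1]
Σy = 0, Σy² = 2, M = 2
μ = 0/2 = 0,  σ² = 2/2 − (0)² = 1
Independent increments: Var[X_15] = 15·σ² = 15·(1) = 15

15


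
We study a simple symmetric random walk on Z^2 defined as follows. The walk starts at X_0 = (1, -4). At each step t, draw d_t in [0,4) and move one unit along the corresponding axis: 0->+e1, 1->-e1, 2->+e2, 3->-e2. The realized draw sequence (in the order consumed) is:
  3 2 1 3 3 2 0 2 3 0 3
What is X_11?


(2, -6)

t=0: X=(1, -4), d=3 → -e2, X_1=(1, -5)
t=1: X=(1, -5), d=2 → +e2, X_2=(1, -4)
t=2: X=(1, -4), d=1 → -e1, X_3=(0, -4)
t=3: X=(0, -4), d=3 → -e2, X_4=(0, -5)
t=4: X=(0, -5), d=3 → -e2, X_5=(0, -6)
t=5: X=(0, -6), d=2 → +e2, X_6=(0, -5)
t=6: X=(0, -5), d=0 → +e1, X_7=(1, -5)
t=7: X=(1, -5), d=2 → +e2, X_8=(1, -4)
t=8: X=(1, -4), d=3 → -e2, X_9=(1, -5)
t=9: X=(1, -5), d=0 → +e1, X_10=(2, -5)
t=10: X=(2, -5), d=3 → -e2, X_11=(2, -6)


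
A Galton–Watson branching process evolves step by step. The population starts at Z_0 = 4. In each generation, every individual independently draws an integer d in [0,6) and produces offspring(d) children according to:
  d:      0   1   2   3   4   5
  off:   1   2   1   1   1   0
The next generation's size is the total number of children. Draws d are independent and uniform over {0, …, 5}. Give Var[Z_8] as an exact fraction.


32/3

Outcome values over d=0..5: [1, 2, 1, 1, 1, 0]
Σy = 6, Σy² = 8, M = 6
μ = 6/6 = 1,  σ² = 8/6 − (1)² = 1/3
V_0 = 0, E_0 = 4
V_1 = 1/3·E_0 + (1)²·V_0 = 4/3;  E_1 = 4
V_2 = 1/3·E_1 + (1)²·V_1 = 8/3;  E_2 = 4
V_3 = 1/3·E_2 + (1)²·V_2 = 4;  E_3 = 4
V_4 = 1/3·E_3 + (1)²·V_3 = 16/3;  E_4 = 4
V_5 = 1/3·E_4 + (1)²·V_4 = 20/3;  E_5 = 4
V_6 = 1/3·E_5 + (1)²·V_5 = 8;  E_6 = 4
V_7 = 1/3·E_6 + (1)²·V_6 = 28/3;  E_7 = 4
V_8 = 1/3·E_7 + (1)²·V_7 = 32/3;  E_8 = 4


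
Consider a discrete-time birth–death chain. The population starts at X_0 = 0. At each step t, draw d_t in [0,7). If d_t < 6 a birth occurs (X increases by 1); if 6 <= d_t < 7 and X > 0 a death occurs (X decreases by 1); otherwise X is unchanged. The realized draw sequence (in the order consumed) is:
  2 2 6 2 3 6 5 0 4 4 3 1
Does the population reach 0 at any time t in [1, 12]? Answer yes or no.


t=0: X=0, d=2 → birth, X_1=1
t=1: X=1, d=2 → birth, X_2=2
t=2: X=2, d=6 → death, X_3=1
t=3: X=1, d=2 → birth, X_4=2
t=4: X=2, d=3 → birth, X_5=3
t=5: X=3, d=6 → death, X_6=2
t=6: X=2, d=5 → birth, X_7=3
t=7: X=3, d=0 → birth, X_8=4
t=8: X=4, d=4 → birth, X_9=5
t=9: X=5, d=4 → birth, X_10=6
t=10: X=6, d=3 → birth, X_11=7
t=11: X=7, d=1 → birth, X_12=8

no


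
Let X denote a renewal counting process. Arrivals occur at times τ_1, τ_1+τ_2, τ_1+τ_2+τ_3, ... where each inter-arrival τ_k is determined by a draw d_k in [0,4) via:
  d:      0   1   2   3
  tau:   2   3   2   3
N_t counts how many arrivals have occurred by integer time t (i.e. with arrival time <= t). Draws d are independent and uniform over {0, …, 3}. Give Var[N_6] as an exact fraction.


Inter-arrival values over d=0..3: [2, 3, 2, 3]
Each d has probability 1/4, so the pmf of τ is: f(2) = 1/2, f(3) = 1/2
Let p_n(j) = P(N_n = j), with p_0 = [1]. Condition on τ_1: p_n(0) = P(τ > n), and for j >= 1, p_n(j) = Σ_{k<=n} f(k)·p_{n−k}(j−1)
p_1 = [1]  (j = 0)
p_2 = [1/2, 1/2]  (j = 0..1)
p_3 = [0, 1]  (j = 0..1)
p_4 = [0, 3/4, 1/4]  (j = 0..2)
p_5 = [0, 1/4, 3/4]  (j = 0..2)
p_6 = [0, 0, 7/8, 1/8]  (j = 0..3)
E[N_6] = Σ j·p_6(j) = 17/8;  E[N_6²] = Σ j²·p_6(j) = 37/8
Var[N_6] = 37/8 − (17/8)² = 7/64

7/64


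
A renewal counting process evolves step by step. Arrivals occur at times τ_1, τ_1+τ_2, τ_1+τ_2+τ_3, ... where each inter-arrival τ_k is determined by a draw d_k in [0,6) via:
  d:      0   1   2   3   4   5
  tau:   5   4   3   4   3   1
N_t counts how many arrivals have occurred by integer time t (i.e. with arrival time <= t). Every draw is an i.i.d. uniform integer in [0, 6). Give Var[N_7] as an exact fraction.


38421287303/78364164096

Inter-arrival values over d=0..5: [5, 4, 3, 4, 3, 1]
Each d has probability 1/6, so the pmf of τ is: f(1) = 1/6, f(3) = 1/3, f(4) = 1/3, f(5) = 1/6
Let p_n(j) = P(N_n = j), with p_0 = [1]. Condition on τ_1: p_n(0) = P(τ > n), and for j >= 1, p_n(j) = Σ_{k<=n} f(k)·p_{n−k}(j−1)
p_1 = [5/6, 1/6]  (j = 0..1)
p_2 = [5/6, 5/36, 1/36]  (j = 0..2)
p_3 = [1/2, 17/36, 5/216, 1/216]  (j = 0..3)
p_4 = [1/6, 25/36, 29/216, 5/1296, 1/1296]  (j = 0..4)
p_5 = [0, 3/4, 47/216, 41/1296, 5/7776, 1/7776]  (j = 0..5)
p_6 = [0, 7/12, 77/216, 23/432, 53/7776, 5/46656, 1/46656]  (j = 0..6)
p_7 = [0, 13/36, 55/108, 151/1296, 91/7776, 65/46656, 5/279936, 1/279936]  (j = 0..7)
E[N_7] = Σ j·p_7(j) = 499147/279936;  E[N_7²] = Σ j²·p_7(j) = 1027267/279936
Var[N_7] = 1027267/279936 − (499147/279936)² = 38421287303/78364164096


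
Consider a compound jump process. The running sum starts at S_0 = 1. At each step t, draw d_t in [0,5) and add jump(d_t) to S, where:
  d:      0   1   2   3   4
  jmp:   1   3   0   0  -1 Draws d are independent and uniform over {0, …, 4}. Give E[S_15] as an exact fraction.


Outcome values over d=0..4: [1, 3, 0, 0, -1]
Σy = 3, Σy² = 11, M = 5
μ = 3/5 = 3/5,  σ² = 11/5 − (3/5)² = 46/25
E[S_15] = 1 + 15·(3/5) = 10

10


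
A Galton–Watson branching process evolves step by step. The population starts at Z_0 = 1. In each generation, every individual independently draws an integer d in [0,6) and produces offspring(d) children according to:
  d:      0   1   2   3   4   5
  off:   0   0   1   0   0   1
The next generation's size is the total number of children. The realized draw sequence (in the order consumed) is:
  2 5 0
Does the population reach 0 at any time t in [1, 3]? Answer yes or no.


yes

gen 0: Z_0=1, draws=[2], offspring=[1], Z_1=1
gen 1: Z_1=1, draws=[5], offspring=[1], Z_2=1
gen 2: Z_2=1, draws=[0], offspring=[0], Z_3=0


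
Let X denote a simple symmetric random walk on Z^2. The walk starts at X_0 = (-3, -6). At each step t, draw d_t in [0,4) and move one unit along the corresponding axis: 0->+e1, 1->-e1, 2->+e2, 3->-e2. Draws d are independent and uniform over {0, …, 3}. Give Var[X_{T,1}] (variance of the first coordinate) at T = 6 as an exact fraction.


Outcome values over d=0..3: [1, -1, 0, 0]
Σy = 0, Σy² = 2, M = 4
μ = 0/4 = 0,  σ² = 2/4 − (0)² = 1/2
Independent increments: Var[X_6] = 6·σ² = 6·(1/2) = 3

3


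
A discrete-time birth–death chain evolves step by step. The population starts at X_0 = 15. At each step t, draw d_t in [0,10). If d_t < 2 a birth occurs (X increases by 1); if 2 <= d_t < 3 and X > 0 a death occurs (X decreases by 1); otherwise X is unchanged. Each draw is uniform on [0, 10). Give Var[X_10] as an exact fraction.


X can drop by at most 1 per step and X_0 = 15 > T = 10, so X_t >= 15 − t >= 5 > 0 for every t <= 10: the floor at 0 (the 'and X > 0' condition) never binds. Hence X_10 = X_0 + Σ_{t<10} Y_t with i.i.d. increments Y_t = y(d_t) ∈ {+1, −1, 0}.
Outcome values over d=0..9: [1, 1, -1, 0, 0, 0, 0, 0, 0, 0]
Σy = 1, Σy² = 3, M = 10
μ = 1/10 = 1/10,  σ² = 3/10 − (1/10)² = 29/100
Independent increments: Var[X_10] = 10·σ² = 10·(29/100) = 29/10

29/10


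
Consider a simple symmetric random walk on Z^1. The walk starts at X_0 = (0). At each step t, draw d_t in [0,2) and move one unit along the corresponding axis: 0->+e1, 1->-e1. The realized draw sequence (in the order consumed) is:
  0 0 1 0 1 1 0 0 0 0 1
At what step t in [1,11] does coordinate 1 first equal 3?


9

t=0: X=(0), d=0 → +e1, X_1=(1)
t=1: X=(1), d=0 → +e1, X_2=(2)
t=2: X=(2), d=1 → -e1, X_3=(1)
t=3: X=(1), d=0 → +e1, X_4=(2)
t=4: X=(2), d=1 → -e1, X_5=(1)
t=5: X=(1), d=1 → -e1, X_6=(0)
t=6: X=(0), d=0 → +e1, X_7=(1)
t=7: X=(1), d=0 → +e1, X_8=(2)
t=8: X=(2), d=0 → +e1, X_9=(3)
t=9: X=(3), d=0 → +e1, X_10=(4)
t=10: X=(4), d=1 → -e1, X_11=(3)


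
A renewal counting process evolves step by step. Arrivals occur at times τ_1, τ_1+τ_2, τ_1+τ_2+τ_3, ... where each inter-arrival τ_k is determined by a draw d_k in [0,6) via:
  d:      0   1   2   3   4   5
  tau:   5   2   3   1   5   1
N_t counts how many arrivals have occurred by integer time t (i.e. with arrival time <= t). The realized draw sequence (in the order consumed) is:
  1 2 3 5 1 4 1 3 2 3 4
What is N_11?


5

draw d_1=1: τ_1=2, arrival time A_1=2
draw d_2=2: τ_2=3, arrival time A_2=5
draw d_3=3: τ_3=1, arrival time A_3=6
draw d_4=5: τ_4=1, arrival time A_4=7
draw d_5=1: τ_5=2, arrival time A_5=9
draw d_6=4: τ_6=5, arrival time A_6=14
draw d_7=1: τ_7=2, arrival time A_7=16
draw d_8=3: τ_8=1, arrival time A_8=17
draw d_9=2: τ_9=3, arrival time A_9=20
draw d_10=3: τ_10=1, arrival time A_10=21
draw d_11=4: τ_11=5, arrival time A_11=26
N_t over t=0..11: 0:0 1:0 2:1 3:1 4:1 5:2 6:3 7:4 8:4 9:5 10:5 11:5


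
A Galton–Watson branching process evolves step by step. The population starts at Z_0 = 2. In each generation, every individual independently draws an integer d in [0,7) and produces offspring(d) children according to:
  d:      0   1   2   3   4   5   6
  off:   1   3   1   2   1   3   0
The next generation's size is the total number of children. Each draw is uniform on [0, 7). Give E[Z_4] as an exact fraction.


Outcome values over d=0..6: [1, 3, 1, 2, 1, 3, 0]
Σy = 11, Σy² = 25, M = 7
μ = 11/7 = 11/7,  σ² = 25/7 − (11/7)² = 54/49
E[Z_0] = 2
E[Z_1] = 11/7·E[Z_0] = 22/7
E[Z_2] = 11/7·E[Z_1] = 242/49
E[Z_3] = 11/7·E[Z_2] = 2662/343
E[Z_4] = 11/7·E[Z_3] = 29282/2401

29282/2401


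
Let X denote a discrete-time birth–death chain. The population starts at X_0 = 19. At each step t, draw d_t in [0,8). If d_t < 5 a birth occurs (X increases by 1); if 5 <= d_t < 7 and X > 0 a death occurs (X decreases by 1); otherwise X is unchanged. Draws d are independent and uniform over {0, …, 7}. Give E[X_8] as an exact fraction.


22

X can drop by at most 1 per step and X_0 = 19 > T = 8, so X_t >= 19 − t >= 11 > 0 for every t <= 8: the floor at 0 (the 'and X > 0' condition) never binds. Hence X_8 = X_0 + Σ_{t<8} Y_t with i.i.d. increments Y_t = y(d_t) ∈ {+1, −1, 0}.
Outcome values over d=0..7: [1, 1, 1, 1, 1, -1, -1, 0]
Σy = 3, Σy² = 7, M = 8
μ = 3/8 = 3/8,  σ² = 7/8 − (3/8)² = 47/64
E[X_8] = 19 + 8·(3/8) = 22


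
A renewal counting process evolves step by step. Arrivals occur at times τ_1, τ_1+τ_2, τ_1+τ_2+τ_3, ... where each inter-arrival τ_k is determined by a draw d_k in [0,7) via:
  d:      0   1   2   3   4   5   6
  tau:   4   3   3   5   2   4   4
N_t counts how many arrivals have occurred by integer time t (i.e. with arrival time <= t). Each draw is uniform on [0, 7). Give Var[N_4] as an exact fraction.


Inter-arrival values over d=0..6: [4, 3, 3, 5, 2, 4, 4]
Each d has probability 1/7, so the pmf of τ is: f(2) = 1/7, f(3) = 2/7, f(4) = 3/7, f(5) = 1/7
Let p_n(j) = P(N_n = j), with p_0 = [1]. Condition on τ_1: p_n(0) = P(τ > n), and for j >= 1, p_n(j) = Σ_{k<=n} f(k)·p_{n−k}(j−1)
p_1 = [1]  (j = 0)
p_2 = [6/7, 1/7]  (j = 0..1)
p_3 = [4/7, 3/7]  (j = 0..1)
p_4 = [1/7, 41/49, 1/49]  (j = 0..2)
E[N_4] = Σ j·p_4(j) = 43/49;  E[N_4²] = Σ j²·p_4(j) = 45/49
Var[N_4] = 45/49 − (43/49)² = 356/2401

356/2401


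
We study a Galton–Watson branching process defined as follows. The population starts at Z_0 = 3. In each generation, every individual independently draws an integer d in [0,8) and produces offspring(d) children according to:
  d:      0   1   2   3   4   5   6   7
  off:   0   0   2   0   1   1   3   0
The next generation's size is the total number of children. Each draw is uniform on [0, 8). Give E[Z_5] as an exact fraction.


Outcome values over d=0..7: [0, 0, 2, 0, 1, 1, 3, 0]
Σy = 7, Σy² = 15, M = 8
μ = 7/8 = 7/8,  σ² = 15/8 − (7/8)² = 71/64
E[Z_0] = 3
E[Z_1] = 7/8·E[Z_0] = 21/8
E[Z_2] = 7/8·E[Z_1] = 147/64
E[Z_3] = 7/8·E[Z_2] = 1029/512
E[Z_4] = 7/8·E[Z_3] = 7203/4096
E[Z_5] = 7/8·E[Z_4] = 50421/32768

50421/32768


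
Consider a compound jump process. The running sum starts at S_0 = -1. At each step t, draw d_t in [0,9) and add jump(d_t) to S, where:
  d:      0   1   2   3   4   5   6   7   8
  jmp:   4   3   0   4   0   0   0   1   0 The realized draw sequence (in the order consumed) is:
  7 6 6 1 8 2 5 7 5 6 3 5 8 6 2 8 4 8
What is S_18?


t=0: S=-1, d=7, jump=1, S_1=0
t=1: S=0, d=6, jump=0, S_2=0
t=2: S=0, d=6, jump=0, S_3=0
t=3: S=0, d=1, jump=3, S_4=3
t=4: S=3, d=8, jump=0, S_5=3
t=5: S=3, d=2, jump=0, S_6=3
t=6: S=3, d=5, jump=0, S_7=3
t=7: S=3, d=7, jump=1, S_8=4
t=8: S=4, d=5, jump=0, S_9=4
t=9: S=4, d=6, jump=0, S_10=4
t=10: S=4, d=3, jump=4, S_11=8
t=11: S=8, d=5, jump=0, S_12=8
t=12: S=8, d=8, jump=0, S_13=8
t=13: S=8, d=6, jump=0, S_14=8
t=14: S=8, d=2, jump=0, S_15=8
t=15: S=8, d=8, jump=0, S_16=8
t=16: S=8, d=4, jump=0, S_17=8
t=17: S=8, d=8, jump=0, S_18=8

8


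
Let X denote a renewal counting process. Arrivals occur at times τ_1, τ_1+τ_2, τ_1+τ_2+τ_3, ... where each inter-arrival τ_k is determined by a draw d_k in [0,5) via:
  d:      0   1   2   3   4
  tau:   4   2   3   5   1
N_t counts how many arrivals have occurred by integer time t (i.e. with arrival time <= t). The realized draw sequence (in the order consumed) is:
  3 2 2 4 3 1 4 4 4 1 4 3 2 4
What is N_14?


4

draw d_1=3: τ_1=5, arrival time A_1=5
draw d_2=2: τ_2=3, arrival time A_2=8
draw d_3=2: τ_3=3, arrival time A_3=11
draw d_4=4: τ_4=1, arrival time A_4=12
draw d_5=3: τ_5=5, arrival time A_5=17
draw d_6=1: τ_6=2, arrival time A_6=19
draw d_7=4: τ_7=1, arrival time A_7=20
draw d_8=4: τ_8=1, arrival time A_8=21
draw d_9=4: τ_9=1, arrival time A_9=22
draw d_10=1: τ_10=2, arrival time A_10=24
draw d_11=4: τ_11=1, arrival time A_11=25
draw d_12=3: τ_12=5, arrival time A_12=30
draw d_13=2: τ_13=3, arrival time A_13=33
draw d_14=4: τ_14=1, arrival time A_14=34
N_t over t=0..14: 0:0 1:0 2:0 3:0 4:0 5:1 6:1 7:1 8:2 9:2 10:2 11:3 12:4 13:4 14:4


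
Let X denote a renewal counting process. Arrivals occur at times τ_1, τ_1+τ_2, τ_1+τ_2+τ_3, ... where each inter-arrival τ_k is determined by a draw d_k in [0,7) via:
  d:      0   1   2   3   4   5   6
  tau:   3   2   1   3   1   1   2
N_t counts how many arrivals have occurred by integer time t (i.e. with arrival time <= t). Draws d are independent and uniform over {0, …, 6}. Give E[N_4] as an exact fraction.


Inter-arrival values over d=0..6: [3, 2, 1, 3, 1, 1, 2]
Each d has probability 1/7, so the pmf of τ is: f(1) = 3/7, f(2) = 2/7, f(3) = 2/7
Renewal equation for m(n) = E[N_n]: condition on τ_1 = k (if k <= n, one arrival plus a fresh copy on the remaining n−k steps): m(n) = F(n) + Σ_{k<=n} f(k)·m(n−k), where F(n) = P(τ <= n) and m(0) = 0
m(1) = F(1) = 3/7
m(2) = F(2) + f(1)·m(1) = 5/7 + 3/7·3/7 = 44/49
m(3) = F(3) + f(1)·m(2) + f(2)·m(1) = 1 + 3/7·44/49 + 2/7·3/7 = 517/343
m(4) = F(4) + f(1)·m(3) + f(2)·m(2) + f(3)·m(1) = 1 + 3/7·517/343 + 2/7·44/49 + 2/7·3/7 = 4862/2401
E[N_4] = m(4) = 4862/2401

4862/2401


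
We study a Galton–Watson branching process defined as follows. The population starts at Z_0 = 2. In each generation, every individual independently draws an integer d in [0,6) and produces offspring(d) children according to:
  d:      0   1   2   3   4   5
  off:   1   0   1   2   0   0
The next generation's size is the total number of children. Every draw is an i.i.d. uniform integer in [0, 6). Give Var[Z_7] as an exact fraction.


Outcome values over d=0..5: [1, 0, 1, 2, 0, 0]
Σy = 4, Σy² = 6, M = 6
μ = 4/6 = 2/3,  σ² = 6/6 − (2/3)² = 5/9
V_0 = 0, E_0 = 2
V_1 = 5/9·E_0 + (2/3)²·V_0 = 10/9;  E_1 = 4/3
V_2 = 5/9·E_1 + (2/3)²·V_1 = 100/81;  E_2 = 8/9
V_3 = 5/9·E_2 + (2/3)²·V_2 = 760/729;  E_3 = 16/27
V_4 = 5/9·E_3 + (2/3)²·V_3 = 5200/6561;  E_4 = 32/81
V_5 = 5/9·E_4 + (2/3)²·V_4 = 33760/59049;  E_5 = 64/243
V_6 = 5/9·E_5 + (2/3)²·V_5 = 212800/531441;  E_6 = 128/729
V_7 = 5/9·E_6 + (2/3)²·V_6 = 1317760/4782969;  E_7 = 256/2187

1317760/4782969


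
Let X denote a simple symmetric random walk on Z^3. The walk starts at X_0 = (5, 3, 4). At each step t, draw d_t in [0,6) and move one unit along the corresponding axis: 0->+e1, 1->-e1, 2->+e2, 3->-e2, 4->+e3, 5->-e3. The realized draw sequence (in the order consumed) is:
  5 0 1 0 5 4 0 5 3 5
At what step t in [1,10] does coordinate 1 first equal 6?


2

t=0: X=(5, 3, 4), d=5 → -e3, X_1=(5, 3, 3)
t=1: X=(5, 3, 3), d=0 → +e1, X_2=(6, 3, 3)
t=2: X=(6, 3, 3), d=1 → -e1, X_3=(5, 3, 3)
t=3: X=(5, 3, 3), d=0 → +e1, X_4=(6, 3, 3)
t=4: X=(6, 3, 3), d=5 → -e3, X_5=(6, 3, 2)
t=5: X=(6, 3, 2), d=4 → +e3, X_6=(6, 3, 3)
t=6: X=(6, 3, 3), d=0 → +e1, X_7=(7, 3, 3)
t=7: X=(7, 3, 3), d=5 → -e3, X_8=(7, 3, 2)
t=8: X=(7, 3, 2), d=3 → -e2, X_9=(7, 2, 2)
t=9: X=(7, 2, 2), d=5 → -e3, X_10=(7, 2, 1)


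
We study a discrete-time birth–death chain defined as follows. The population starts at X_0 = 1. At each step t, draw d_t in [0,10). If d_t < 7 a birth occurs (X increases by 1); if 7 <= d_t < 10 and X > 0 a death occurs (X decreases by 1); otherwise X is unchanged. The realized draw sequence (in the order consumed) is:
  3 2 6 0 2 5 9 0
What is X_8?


7

t=0: X=1, d=3 → birth, X_1=2
t=1: X=2, d=2 → birth, X_2=3
t=2: X=3, d=6 → birth, X_3=4
t=3: X=4, d=0 → birth, X_4=5
t=4: X=5, d=2 → birth, X_5=6
t=5: X=6, d=5 → birth, X_6=7
t=6: X=7, d=9 → death, X_7=6
t=7: X=6, d=0 → birth, X_8=7
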